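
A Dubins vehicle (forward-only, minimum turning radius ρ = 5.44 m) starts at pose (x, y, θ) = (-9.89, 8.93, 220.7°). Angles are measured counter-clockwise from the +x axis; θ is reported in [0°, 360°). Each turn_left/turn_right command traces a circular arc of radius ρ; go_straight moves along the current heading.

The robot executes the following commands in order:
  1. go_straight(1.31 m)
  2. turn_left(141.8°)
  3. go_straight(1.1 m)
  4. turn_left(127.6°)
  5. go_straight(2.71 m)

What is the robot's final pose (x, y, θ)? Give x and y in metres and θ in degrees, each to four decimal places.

(-3.8212, 9.5765, 130.1000°)

set_pose: (x, y, θ) = (-9.8900, 8.9300, 220.7000°), ρ = 5.44
go_straight(1.31): x += 1.31·cos θ, y += 1.31·sin θ → (-10.8832, 8.0758, 220.7000°)
turn_left(141.8°): centre at ρ to the left, rotate +141.8° → (-7.0985, -1.4833, 362.5000° ≡ 2.5000°)
go_straight(1.1): x += 1.1·cos θ, y += 1.1·sin θ → (-5.9995, -1.4353, 2.5000°)
turn_left(127.6°): centre at ρ to the left, rotate +127.6° → (-2.0756, 7.5035, 130.1000°)
go_straight(2.71): x += 2.71·cos θ, y += 2.71·sin θ → (-3.8212, 9.5765, 130.1000°)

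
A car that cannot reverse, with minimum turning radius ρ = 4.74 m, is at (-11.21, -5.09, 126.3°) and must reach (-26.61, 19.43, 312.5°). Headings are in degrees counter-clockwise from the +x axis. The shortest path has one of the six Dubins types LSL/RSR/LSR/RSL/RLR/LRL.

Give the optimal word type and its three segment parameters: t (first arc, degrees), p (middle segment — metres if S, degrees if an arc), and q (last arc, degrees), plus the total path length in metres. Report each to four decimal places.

LSR: t = 15.1672°, p = 26.8204 m, q = 188.9672°, L = 43.7081 m

Let ψ = atan2(Δy, Δx) = atan2(24.52, -15.40) = 122.1312° be the start→goal bearing.
Normalize: d = |goal − start| / ρ = 28.954972/4.74 = 6.108644, α = (θ_start − ψ) mod 360° = 4.1688° = 0.072759 rad, β = (θ_goal − ψ) mod 360° = 190.3688° = 3.322562 rad.
Common terms: sin α = 0.072695, cos α = 0.997354, sin β = -0.179983, cos β = -0.983670, cos(α−β) = -0.994151, d² = 37.315530. Work in radians in the unit-radius frame; every candidate has L = ρ·(t + p + q).
LSL: p² = 2 + d² − 2cos(α−β) + 2d(sin α − sin β) = 44.390865; p = √p² = 6.662647; φ = atan2(cos β − cos α, d + sin α − sin β) = -0.301898 rad; t = (φ − α) mod 2π = 5.908529 rad, q = (β − φ) mod 2π = 3.624460 rad → L = 4.74·(5.908529 + 6.662647 + 3.624460) = 4.74·16.195635 = 76.767312 m
RSR: p² = 2 + d² − 2cos(α−β) + 2d(sin β − sin α) = 38.216799; p = √p² = 6.181974; φ = atan2(cos α − cos β, d − sin α + sin β) = 0.326206 rad; t = (α − φ) mod 2π = 6.029738 rad, q = (φ − β) mod 2π = 3.286830 rad → L = 4.74·(6.029738 + 6.181974 + 3.286830) = 4.74·15.498541 = 73.463085 m
LSR: p² = d² − 2 + 2cos(α−β) + 2d(sin α + sin β) = 32.016454; p = √p² = 5.658308; φ = atan2(−cos α − cos β, d + sin α + sin β) − atan2(−2, p) = 0.337476 rad; t = (φ − α) mod 2π = 0.264717 rad, q = (φ − β) mod 2π = 3.298099 rad → L = 4.74·(0.264717 + 5.658308 + 3.298099) = 4.74·9.221125 = 43.708133 m
RSL: p² = d² − 2 + 2cos(α−β) − 2d(sin α + sin β) = 34.638002; p = √p² = 5.885406; φ = atan2(cos α + cos β, d − sin α − sin β) − atan2(2, p) = -0.325379 rad; t = (α − φ) mod 2π = 0.398138 rad, q = (β − φ) mod 2π = 3.647941 rad → L = 4.74·(0.398138 + 5.885406 + 3.647941) = 4.74·9.931484 = 47.075234 m
RLR: c = (6 − d² + 2cos(α−β) + 2d(sin α − sin β))/8 = -3.777100, |c| > 1 → infeasible
LRL: c = (6 − d² + 2cos(α−β) − 2d(sin α − sin β))/8 = -4.548858, |c| > 1 → infeasible
Shortest: LSR with L = 43.708133 m ≈ 43.7081 m
Convert LSR to answer units (arcs ×180/π): t = 0.264717·180/π = 15.1672°, p = ρ·p = 4.74·5.658308 = 26.8204 m, q = 3.298099·180/π = 188.9672°, L = 43.7081 m.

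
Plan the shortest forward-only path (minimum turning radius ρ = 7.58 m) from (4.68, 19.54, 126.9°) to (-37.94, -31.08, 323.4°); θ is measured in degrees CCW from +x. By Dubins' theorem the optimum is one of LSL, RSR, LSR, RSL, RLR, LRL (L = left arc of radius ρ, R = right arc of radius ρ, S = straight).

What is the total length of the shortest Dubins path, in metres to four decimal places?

Let ψ = atan2(Δy, Δx) = atan2(-50.62, -42.62) = -130.0960° be the start→goal bearing.
Normalize: d = |goal − start| / ρ = 66.172871/7.58 = 8.729930, α = (θ_start − ψ) mod 360° = 256.9960° = 4.485427 rad, β = (θ_goal − ψ) mod 360° = 93.4960° = 1.631814 rad.
Common terms: sin α = -0.974354, cos α = -0.225019, sin β = 0.998139, cos β = -0.060979, cos(α−β) = -0.958820, d² = 76.211681. Work in radians in the unit-radius frame; every candidate has L = ρ·(t + p + q).
LSL: p² = 2 + d² − 2cos(α−β) + 2d(sin α − sin β) = 45.689859; p = √p² = 6.759427; φ = atan2(cos β − cos α, d + sin α − sin β) = 0.024271 rad; t = (φ − α) mod 2π = 1.822029 rad, q = (β − φ) mod 2π = 1.607543 rad → L = 7.58·(1.822029 + 6.759427 + 1.607543) = 7.58·10.188999 = 77.232615 m
RSR: p² = 2 + d² − 2cos(α−β) + 2d(sin β − sin α) = 114.568781; p = √p² = 10.703681; φ = atan2(cos α − cos β, d − sin α + sin β) = -0.015326 rad; t = (α − φ) mod 2π = 4.500753 rad, q = (φ − β) mod 2π = 4.636046 rad → L = 7.58·(4.500753 + 10.703681 + 4.636046) = 7.58·19.840479 = 150.390833 m
LSR: p² = d² − 2 + 2cos(α−β) + 2d(sin α + sin β) = 72.709316; p = √p² = 8.526976; φ = atan2(−cos α − cos β, d + sin α + sin β) − atan2(−2, p) = 0.263045 rad; t = (φ − α) mod 2π = 2.060804 rad, q = (φ − β) mod 2π = 4.914417 rad → L = 7.58·(2.060804 + 8.526976 + 4.914417) = 7.58·15.502196 = 117.506649 m
RSL: p² = d² − 2 + 2cos(α−β) − 2d(sin α + sin β) = 71.878766; p = √p² = 8.478135; φ = atan2(cos α + cos β, d − sin α − sin β) − atan2(2, p) = -0.264504 rad; t = (α − φ) mod 2π = 4.749931 rad, q = (β − φ) mod 2π = 1.896317 rad → L = 7.58·(4.749931 + 8.478135 + 1.896317) = 7.58·15.124383 = 114.642821 m
RLR: c = (6 − d² + 2cos(α−β) + 2d(sin α − sin β))/8 = -13.321098, |c| > 1 → infeasible
LRL: c = (6 − d² + 2cos(α−β) − 2d(sin α − sin β))/8 = -4.711232, |c| > 1 → infeasible
Shortest: LSL with L = 77.232615 m ≈ 77.2326 m

77.2326 m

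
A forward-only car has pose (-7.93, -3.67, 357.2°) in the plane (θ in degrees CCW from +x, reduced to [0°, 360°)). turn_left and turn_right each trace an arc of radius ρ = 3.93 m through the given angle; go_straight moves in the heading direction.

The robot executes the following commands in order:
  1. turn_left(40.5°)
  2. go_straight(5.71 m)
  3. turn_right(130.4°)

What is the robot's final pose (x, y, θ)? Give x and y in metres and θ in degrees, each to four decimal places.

(5.5121, -2.6570, 267.3000°)

set_pose: (x, y, θ) = (-7.9300, -3.6700, 357.2000°), ρ = 3.93
turn_left(40.5°): centre at ρ to the left, rotate +40.5° → (-5.3347, -2.8542, 397.7000° ≡ 37.7000°)
go_straight(5.71): x += 5.71·cos θ, y += 5.71·sin θ → (-0.8168, 0.6376, 37.7000°)
turn_right(130.4°): centre at ρ to the right, rotate −130.4° → (5.5121, -2.6570, -92.7000° ≡ 267.3000°)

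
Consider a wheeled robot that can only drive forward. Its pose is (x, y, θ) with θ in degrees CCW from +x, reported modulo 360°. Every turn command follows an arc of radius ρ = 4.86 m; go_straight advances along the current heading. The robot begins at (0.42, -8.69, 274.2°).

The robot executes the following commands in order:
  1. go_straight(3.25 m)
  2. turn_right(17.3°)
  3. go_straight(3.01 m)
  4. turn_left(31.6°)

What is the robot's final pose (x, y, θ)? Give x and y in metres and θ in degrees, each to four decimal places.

set_pose: (x, y, θ) = (0.4200, -8.6900, 274.2000°), ρ = 4.86
go_straight(3.25): x += 3.25·cos θ, y += 3.25·sin θ → (0.6580, -11.9313, 274.2000°)
turn_right(17.3°): centre at ρ to the right, rotate −17.3° → (0.5446, -13.3887, 256.9000°)
go_straight(3.01): x += 3.01·cos θ, y += 3.01·sin θ → (-0.1376, -16.3204, 256.9000°)
turn_left(31.6°): centre at ρ to the left, rotate +31.6° → (-0.0130, -18.9640, 288.5000°)

(-0.0130, -18.9640, 288.5000°)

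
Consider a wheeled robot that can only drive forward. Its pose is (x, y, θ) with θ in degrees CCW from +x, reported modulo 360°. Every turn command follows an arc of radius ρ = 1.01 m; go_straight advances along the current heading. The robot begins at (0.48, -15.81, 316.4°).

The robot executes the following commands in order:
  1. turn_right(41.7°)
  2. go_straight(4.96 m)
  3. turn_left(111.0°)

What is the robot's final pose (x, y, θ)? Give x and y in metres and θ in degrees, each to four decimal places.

set_pose: (x, y, θ) = (0.4800, -15.8100, 316.4000°), ρ = 1.01
turn_right(41.7°): centre at ρ to the right, rotate −41.7° → (0.7901, -16.4587, 274.7000°)
go_straight(4.96): x += 4.96·cos θ, y += 4.96·sin θ → (1.1965, -21.4020, 274.7000°)
turn_left(111.0°): centre at ρ to the left, rotate +111.0° → (2.6411, -22.2293, 385.7000° ≡ 25.7000°)

(2.6411, -22.2293, 25.7000°)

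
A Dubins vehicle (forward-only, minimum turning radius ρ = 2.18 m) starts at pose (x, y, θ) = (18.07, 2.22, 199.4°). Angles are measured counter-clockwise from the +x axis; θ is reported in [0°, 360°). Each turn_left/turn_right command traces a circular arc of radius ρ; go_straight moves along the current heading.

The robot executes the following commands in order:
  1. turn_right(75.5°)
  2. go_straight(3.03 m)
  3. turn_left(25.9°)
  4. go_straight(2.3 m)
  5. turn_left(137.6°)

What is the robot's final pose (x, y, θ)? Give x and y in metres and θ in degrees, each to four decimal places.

(7.9690, 4.8644, 287.4000°)

set_pose: (x, y, θ) = (18.0700, 2.2200, 199.4000°), ρ = 2.18
turn_right(75.5°): centre at ρ to the right, rotate −75.5° → (15.5365, 3.0603, 123.9000°)
go_straight(3.03): x += 3.03·cos θ, y += 3.03·sin θ → (13.8465, 5.5753, 123.9000°)
turn_left(25.9°): centre at ρ to the left, rotate +25.9° → (13.1337, 6.2435, 149.8000°)
go_straight(2.3): x += 2.3·cos θ, y += 2.3·sin θ → (11.1458, 7.4005, 149.8000°)
turn_left(137.6°): centre at ρ to the left, rotate +137.6° → (7.9690, 4.8644, 287.4000°)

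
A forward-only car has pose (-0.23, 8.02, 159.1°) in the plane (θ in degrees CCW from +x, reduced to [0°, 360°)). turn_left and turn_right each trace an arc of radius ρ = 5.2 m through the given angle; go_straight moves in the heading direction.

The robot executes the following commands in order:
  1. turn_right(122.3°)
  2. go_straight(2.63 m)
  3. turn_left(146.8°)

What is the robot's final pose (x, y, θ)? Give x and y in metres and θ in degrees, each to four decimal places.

set_pose: (x, y, θ) = (-0.2300, 8.0200, 159.1000°), ρ = 5.2
turn_right(122.3°): centre at ρ to the right, rotate −122.3° → (-1.4899, 17.0417, 36.8000°)
go_straight(2.63): x += 2.63·cos θ, y += 2.63·sin θ → (0.6160, 18.6171, 36.8000°)
turn_left(146.8°): centre at ρ to the left, rotate +146.8° → (-2.8254, 27.9706, 183.6000°)

(-2.8254, 27.9706, 183.6000°)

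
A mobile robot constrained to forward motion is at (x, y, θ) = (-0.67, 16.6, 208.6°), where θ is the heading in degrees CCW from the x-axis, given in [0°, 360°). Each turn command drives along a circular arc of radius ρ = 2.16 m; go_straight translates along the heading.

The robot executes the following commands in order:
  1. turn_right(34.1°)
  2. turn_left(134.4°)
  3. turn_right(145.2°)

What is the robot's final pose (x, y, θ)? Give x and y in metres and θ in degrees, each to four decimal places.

(-6.0863, 9.4104, 163.7000°)

set_pose: (x, y, θ) = (-0.6700, 16.6000, 208.6000°), ρ = 2.16
turn_right(34.1°): centre at ρ to the right, rotate −34.1° → (-1.9110, 16.3464, 174.5000°)
turn_left(134.4°): centre at ρ to the left, rotate +134.4° → (-3.7990, 12.8399, 308.9000°)
turn_right(145.2°): centre at ρ to the right, rotate −145.2° → (-6.0863, 9.4104, 163.7000°)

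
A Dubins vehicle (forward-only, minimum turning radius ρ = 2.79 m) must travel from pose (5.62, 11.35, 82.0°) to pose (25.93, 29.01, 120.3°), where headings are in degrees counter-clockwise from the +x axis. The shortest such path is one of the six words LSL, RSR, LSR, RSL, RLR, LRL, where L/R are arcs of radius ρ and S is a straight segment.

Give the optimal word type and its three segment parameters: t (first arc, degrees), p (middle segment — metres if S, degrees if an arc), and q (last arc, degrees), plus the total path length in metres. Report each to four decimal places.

Let ψ = atan2(Δy, Δx) = atan2(17.66, 20.31) = 41.0077° be the start→goal bearing.
Normalize: d = |goal − start| / ρ = 26.914154/2.79 = 9.646650, α = (θ_start − ψ) mod 360° = 40.9923° = 0.715451 rad, β = (θ_goal − ψ) mod 360° = 79.2923° = 1.383912 rad.
Common terms: sin α = 0.655958, cos α = 0.754798, sin β = 0.982588, cos β = 0.185798, cos(α−β) = 0.784776, d² = 93.057862. Work in radians in the unit-radius frame; every candidate has L = ρ·(t + p + q).
LSL: p² = 2 + d² − 2cos(α−β) + 2d(sin α − sin β) = 87.186535; p = √p² = 9.337373; φ = atan2(cos β − cos α, d + sin α − sin β) = -0.060976 rad; t = (φ − α) mod 2π = 5.506759 rad, q = (β − φ) mod 2π = 1.444887 rad → L = 2.79·(5.506759 + 9.337373 + 1.444887) = 2.79·16.289019 = 45.446364 m
RSR: p² = 2 + d² − 2cos(α−β) + 2d(sin β − sin α) = 99.790082; p = √p² = 9.989499; φ = atan2(cos α − cos β, d − sin α + sin β) = 0.056991 rad; t = (α − φ) mod 2π = 0.658460 rad, q = (φ − β) mod 2π = 4.956264 rad → L = 2.79·(0.658460 + 9.989499 + 4.956264) = 2.79·15.604223 = 43.535782 m
LSR: p² = d² − 2 + 2cos(α−β) + 2d(sin α + sin β) = 124.240367; p = √p² = 11.146316; φ = atan2(−cos α − cos β, d + sin α + sin β) − atan2(−2, p) = 0.094387 rad; t = (φ − α) mod 2π = 5.662121 rad, q = (φ − β) mod 2π = 4.993660 rad → L = 2.79·(5.662121 + 11.146316 + 4.993660) = 2.79·21.802097 = 60.827852 m
RSL: p² = d² − 2 + 2cos(α−β) − 2d(sin α + sin β) = 61.014462; p = √p² = 7.811175; φ = atan2(cos α + cos β, d − sin α − sin β) − atan2(2, p) = -0.133739 rad; t = (α − φ) mod 2π = 0.849189 rad, q = (β − φ) mod 2π = 1.517651 rad → L = 2.79·(0.849189 + 7.811175 + 1.517651) = 2.79·10.178015 = 28.396663 m
RLR: c = (6 − d² + 2cos(α−β) + 2d(sin α − sin β))/8 = -11.473760, |c| > 1 → infeasible
LRL: c = (6 − d² + 2cos(α−β) − 2d(sin α − sin β))/8 = -9.898317, |c| > 1 → infeasible
Shortest: RSL with L = 28.396663 m ≈ 28.3967 m
Convert RSL to answer units (arcs ×180/π): t = 0.849189·180/π = 48.6550°, p = ρ·p = 2.79·7.811175 = 21.7932 m, q = 1.517651·180/π = 86.9550°, L = 28.3967 m.

RSL: t = 48.6550°, p = 21.7932 m, q = 86.9550°, L = 28.3967 m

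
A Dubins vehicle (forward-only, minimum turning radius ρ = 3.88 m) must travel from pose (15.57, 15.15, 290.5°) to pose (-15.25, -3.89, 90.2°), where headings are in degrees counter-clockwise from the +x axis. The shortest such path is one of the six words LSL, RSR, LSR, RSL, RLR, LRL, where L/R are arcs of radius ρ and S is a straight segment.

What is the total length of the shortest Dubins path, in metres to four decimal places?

42.8096 m

Let ψ = atan2(Δy, Δx) = atan2(-19.04, -30.82) = -148.2930° be the start→goal bearing.
Normalize: d = |goal − start| / ρ = 36.226979/3.88 = 9.336850, α = (θ_start − ψ) mod 360° = 78.7930° = 1.375198 rad, β = (θ_goal − ψ) mod 360° = 238.4930° = 4.162489 rad.
Common terms: sin α = 0.980932, cos α = 0.194354, sin β = -0.852577, cos β = -0.522602, cos(α−β) = -0.937889, d² = 87.176772. Work in radians in the unit-radius frame; every candidate has L = ρ·(t + p + q).
LSL: p² = 2 + d² − 2cos(α−β) + 2d(sin α − sin β) = 125.290931; p = √p² = 11.193343; φ = atan2(cos β − cos α, d + sin α − sin β) = -0.064096 rad; t = (φ − α) mod 2π = 4.843892 rad, q = (β − φ) mod 2π = 4.226584 rad → L = 3.88·(4.843892 + 11.193343 + 4.226584) = 3.88·20.263819 = 78.623619 m
RSR: p² = 2 + d² − 2cos(α−β) + 2d(sin β − sin α) = 56.814169; p = √p² = 7.537517; φ = atan2(cos α − cos β, d − sin α + sin β) = 0.095262 rad; t = (α − φ) mod 2π = 1.279935 rad, q = (φ − β) mod 2π = 2.215959 rad → L = 3.88·(1.279935 + 7.537517 + 2.215959) = 3.88·11.033412 = 42.809638 m
LSR: p² = d² − 2 + 2cos(α−β) + 2d(sin α + sin β) = 85.697856; p = √p² = 9.257314; φ = atan2(−cos α − cos β, d + sin α + sin β) − atan2(−2, p) = 0.247441 rad; t = (φ − α) mod 2π = 5.155428 rad, q = (φ − β) mod 2π = 2.368137 rad → L = 3.88·(5.155428 + 9.257314 + 2.368137) = 3.88·16.780879 = 65.109812 m
RSL: p² = d² − 2 + 2cos(α−β) − 2d(sin α + sin β) = 80.904133; p = √p² = 8.994672; φ = atan2(cos α + cos β, d − sin α − sin β) − atan2(2, p) = -0.254426 rad; t = (α − φ) mod 2π = 1.629623 rad, q = (β − φ) mod 2π = 4.416914 rad → L = 3.88·(1.629623 + 8.994672 + 4.416914) = 3.88·15.041210 = 58.359895 m
RLR: c = (6 − d² + 2cos(α−β) + 2d(sin α − sin β))/8 = -6.101771, |c| > 1 → infeasible
LRL: c = (6 − d² + 2cos(α−β) − 2d(sin α − sin β))/8 = -14.661366, |c| > 1 → infeasible
Shortest: RSR with L = 42.809638 m ≈ 42.8096 m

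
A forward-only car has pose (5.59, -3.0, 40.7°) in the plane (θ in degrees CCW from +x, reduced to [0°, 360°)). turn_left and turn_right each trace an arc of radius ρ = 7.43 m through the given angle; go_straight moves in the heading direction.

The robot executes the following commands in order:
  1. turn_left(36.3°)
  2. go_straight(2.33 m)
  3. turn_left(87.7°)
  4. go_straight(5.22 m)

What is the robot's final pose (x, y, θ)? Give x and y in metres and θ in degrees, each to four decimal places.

set_pose: (x, y, θ) = (5.5900, -3.0000, 40.7000°), ρ = 7.43
turn_left(36.3°): centre at ρ to the left, rotate +36.3° → (7.9845, 0.9616, 77.0000°)
go_straight(2.33): x += 2.33·cos θ, y += 2.33·sin θ → (8.5086, 3.2318, 77.0000°)
turn_left(87.7°): centre at ρ to the left, rotate +87.7° → (3.2296, 12.0699, 164.7000°)
go_straight(5.22): x += 5.22·cos θ, y += 5.22·sin θ → (-1.8054, 13.4473, 164.7000°)

(-1.8054, 13.4473, 164.7000°)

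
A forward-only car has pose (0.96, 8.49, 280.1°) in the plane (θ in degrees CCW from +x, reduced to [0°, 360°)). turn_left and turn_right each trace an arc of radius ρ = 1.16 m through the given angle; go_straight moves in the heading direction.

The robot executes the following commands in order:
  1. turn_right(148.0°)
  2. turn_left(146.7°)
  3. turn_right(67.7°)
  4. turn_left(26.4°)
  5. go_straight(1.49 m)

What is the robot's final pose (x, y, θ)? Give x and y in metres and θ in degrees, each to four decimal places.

(-4.7767, 3.7563, 237.5000°)

set_pose: (x, y, θ) = (0.9600, 8.4900, 280.1000°), ρ = 1.16
turn_right(148.0°): centre at ρ to the right, rotate −148.0° → (-1.0427, 7.5089, 132.1000°)
turn_left(146.7°): centre at ρ to the left, rotate +146.7° → (-3.0498, 6.5537, 278.8000°)
turn_right(67.7°): centre at ρ to the right, rotate −67.7° → (-3.5969, 5.3830, 211.1000°)
turn_left(26.4°): centre at ρ to the left, rotate +26.4° → (-3.9761, 5.0130, 237.5000°)
go_straight(1.49): x += 1.49·cos θ, y += 1.49·sin θ → (-4.7767, 3.7563, 237.5000°)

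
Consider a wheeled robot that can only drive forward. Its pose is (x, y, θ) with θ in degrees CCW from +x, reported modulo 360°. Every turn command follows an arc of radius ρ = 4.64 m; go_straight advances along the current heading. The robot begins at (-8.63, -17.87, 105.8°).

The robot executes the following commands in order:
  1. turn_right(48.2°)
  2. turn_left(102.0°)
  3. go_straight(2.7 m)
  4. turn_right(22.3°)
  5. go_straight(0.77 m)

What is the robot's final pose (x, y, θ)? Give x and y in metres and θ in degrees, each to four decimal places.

(-15.0091, -4.8828, 137.3000°)

set_pose: (x, y, θ) = (-8.6300, -17.8700, 105.8000°), ρ = 4.64
turn_right(48.2°): centre at ρ to the right, rotate −48.2° → (-8.0830, -14.1204, 57.6000°)
turn_left(102.0°): centre at ρ to the left, rotate +102.0° → (-10.3833, -7.2852, 159.6000°)
go_straight(2.7): x += 2.7·cos θ, y += 2.7·sin θ → (-12.9140, -6.3440, 159.6000°)
turn_right(22.3°): centre at ρ to the right, rotate −22.3° → (-14.4432, -5.4050, 137.3000°)
go_straight(0.77): x += 0.77·cos θ, y += 0.77·sin θ → (-15.0091, -4.8828, 137.3000°)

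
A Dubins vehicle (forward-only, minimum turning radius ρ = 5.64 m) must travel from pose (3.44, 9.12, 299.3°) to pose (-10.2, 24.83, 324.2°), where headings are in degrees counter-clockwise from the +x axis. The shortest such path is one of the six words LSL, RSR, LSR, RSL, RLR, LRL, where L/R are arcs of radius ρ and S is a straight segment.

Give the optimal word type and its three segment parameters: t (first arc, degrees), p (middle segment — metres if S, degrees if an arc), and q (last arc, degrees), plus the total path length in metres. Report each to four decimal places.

Let ψ = atan2(Δy, Δx) = atan2(15.71, -13.64) = 130.9657° be the start→goal bearing.
Normalize: d = |goal − start| / ρ = 20.805136/5.64 = 3.688854, α = (θ_start − ψ) mod 360° = 168.3343° = 2.937987 rad, β = (θ_goal − ψ) mod 360° = 193.2343° = 3.372574 rad.
Common terms: sin α = 0.202201, cos α = -0.979344, sin β = -0.228933, cos β = -0.973442, cos(α−β) = 0.907044, d² = 13.607644. Work in radians in the unit-radius frame; every candidate has L = ρ·(t + p + q).
LSL: p² = 2 + d² − 2cos(α−β) + 2d(sin α − sin β) = 16.974342; p = √p² = 4.119993; φ = atan2(cos β − cos α, d + sin α − sin β) = 0.001432 rad; t = (φ − α) mod 2π = 3.346630 rad, q = (β − φ) mod 2π = 3.371142 rad → L = 5.64·(3.346630 + 4.119993 + 3.371142) = 5.64·10.837765 = 61.124996 m
RSR: p² = 2 + d² − 2cos(α−β) + 2d(sin β − sin α) = 10.612770; p = √p² = 3.257725; φ = atan2(cos α − cos β, d − sin α + sin β) = -0.001812 rad; t = (α − φ) mod 2π = 2.939799 rad, q = (φ − β) mod 2π = 2.908799 rad → L = 5.64·(2.939799 + 3.257725 + 2.908799) = 5.64·9.106323 = 51.359661 m
LSR: p² = d² − 2 + 2cos(α−β) + 2d(sin α + sin β) = 13.224511; p = √p² = 3.636552; φ = atan2(−cos α − cos β, d + sin α + sin β) − atan2(−2, p) = 0.992705 rad; t = (φ − α) mod 2π = 4.337903 rad, q = (φ − β) mod 2π = 3.903316 rad → L = 5.64·(4.337903 + 3.636552 + 3.903316) = 5.64·11.877771 = 66.990629 m
RSL: p² = d² − 2 + 2cos(α−β) − 2d(sin α + sin β) = 13.618953; p = √p² = 3.690387; φ = atan2(cos α + cos β, d − sin α − sin β) − atan2(2, p) = -0.980531 rad; t = (α − φ) mod 2π = 3.918519 rad, q = (β − φ) mod 2π = 4.353106 rad → L = 5.64·(3.918519 + 3.690387 + 4.353106) = 5.64·11.962011 = 67.465744 m
RLR: c = (6 − d² + 2cos(α−β) + 2d(sin α − sin β))/8 = -0.326596; p = 2π − arccos c = 4.379689 rad; φ = atan2(cos α − cos β, d − sin α + sin β) = -0.001812 rad; t = (α − φ + p/2) mod 2π = 5.129644 rad, q = (α − β − t + p) mod 2π = 5.098644 rad → L = 5.64·(5.129644 + 4.379689 + 5.098644) = 5.64·14.607976 = 82.388986 m
LRL: c = (6 − d² + 2cos(α−β) − 2d(sin α − sin β))/8 = -1.121793, |c| > 1 → infeasible
Shortest: RSR with L = 51.359661 m ≈ 51.3597 m
Convert RSR to answer units (arcs ×180/π): t = 2.939799·180/π = 168.4381°, p = ρ·p = 5.64·3.257725 = 18.3736 m, q = 2.908799·180/π = 166.6619°, L = 51.3597 m.

RSR: t = 168.4381°, p = 18.3736 m, q = 166.6619°, L = 51.3597 m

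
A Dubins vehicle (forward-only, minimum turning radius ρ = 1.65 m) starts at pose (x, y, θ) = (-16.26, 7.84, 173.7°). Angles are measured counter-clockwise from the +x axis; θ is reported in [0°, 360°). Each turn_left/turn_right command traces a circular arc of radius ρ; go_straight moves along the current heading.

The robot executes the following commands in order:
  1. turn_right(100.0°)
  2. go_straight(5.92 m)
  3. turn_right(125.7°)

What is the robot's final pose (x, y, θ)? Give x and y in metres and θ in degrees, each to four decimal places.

set_pose: (x, y, θ) = (-16.2600, 7.8400, 173.7000°), ρ = 1.65
turn_right(100.0°): centre at ρ to the right, rotate −100.0° → (-17.6626, 9.9431, 73.7000°)
go_straight(5.92): x += 5.92·cos θ, y += 5.92·sin θ → (-16.0011, 15.6252, 73.7000°)
turn_right(125.7°): centre at ρ to the right, rotate −125.7° → (-13.1172, 16.1779, -52.0000° ≡ 308.0000°)

(-13.1172, 16.1779, 308.0000°)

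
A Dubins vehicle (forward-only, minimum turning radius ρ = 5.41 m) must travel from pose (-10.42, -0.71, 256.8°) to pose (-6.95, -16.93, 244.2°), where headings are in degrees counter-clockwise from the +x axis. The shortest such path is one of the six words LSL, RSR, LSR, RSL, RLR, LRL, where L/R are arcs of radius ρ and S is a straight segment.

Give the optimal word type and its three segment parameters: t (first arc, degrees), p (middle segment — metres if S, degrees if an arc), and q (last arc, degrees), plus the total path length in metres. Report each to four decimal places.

LSR: t = 34.6216°, p = 9.3223 m, q = 47.2216°, L = 17.0501 m

Let ψ = atan2(Δy, Δx) = atan2(-16.22, 3.47) = -77.9245° be the start→goal bearing.
Normalize: d = |goal − start| / ρ = 16.587022/5.41 = 3.065993, α = (θ_start − ψ) mod 360° = 334.7245° = 5.842045 rad, β = (θ_goal − ψ) mod 360° = 322.1245° = 5.622134 rad.
Common terms: sin α = -0.426971, cos α = 0.904266, sin β = -0.613947, cos β = 0.789347, cos(α−β) = 0.975917, d² = 9.400313. Work in radians in the unit-radius frame; every candidate has L = ρ·(t + p + q).
LSL: p² = 2 + d² − 2cos(α−β) + 2d(sin α − sin β) = 10.595017; p = √p² = 3.254999; φ = atan2(cos β − cos α, d + sin α − sin β) = -0.035313 rad; t = (φ − α) mod 2π = 0.405827 rad, q = (β − φ) mod 2π = 5.657446 rad → L = 5.41·(0.405827 + 3.254999 + 5.657446) = 5.41·9.318273 = 50.411855 m
RSR: p² = 2 + d² − 2cos(α−β) + 2d(sin β − sin α) = 8.301942; p = √p² = 2.881309; φ = atan2(cos α − cos β, d − sin α + sin β) = 0.039895 rad; t = (α − φ) mod 2π = 5.802151 rad, q = (φ − β) mod 2π = 0.700946 rad → L = 5.41·(5.802151 + 2.881309 + 0.700946) = 5.41·9.384406 = 50.769635 m
LSR: p² = d² − 2 + 2cos(α−β) + 2d(sin α + sin β) = 2.969254; p = √p² = 1.723152; φ = atan2(−cos α − cos β, d + sin α + sin β) − atan2(−2, p) = 0.163121 rad; t = (φ − α) mod 2π = 0.604261 rad, q = (φ − β) mod 2π = 0.824173 rad → L = 5.41·(0.604261 + 1.723152 + 0.824173) = 5.41·3.151586 = 17.050080 m
RSL: p² = d² − 2 + 2cos(α−β) − 2d(sin α + sin β) = 15.735039; p = √p² = 3.966742; φ = atan2(cos α + cos β, d − sin α − sin β) − atan2(2, p) = -0.075862 rad; t = (α − φ) mod 2π = 5.917907 rad, q = (β − φ) mod 2π = 5.697996 rad → L = 5.41·(5.917907 + 3.966742 + 5.697996) = 5.41·15.582644 = 84.302105 m
RLR: c = (6 − d² + 2cos(α−β) + 2d(sin α − sin β))/8 = -0.037743; p = 2π − arccos c = 4.674637 rad; φ = atan2(cos α − cos β, d − sin α + sin β) = 0.039895 rad; t = (α − φ + p/2) mod 2π = 1.856284 rad, q = (α − β − t + p) mod 2π = 3.038265 rad → L = 5.41·(1.856284 + 4.674637 + 3.038265) = 5.41·9.569186 = 51.769297 m
LRL: c = (6 − d² + 2cos(α−β) − 2d(sin α − sin β))/8 = -0.324377; p = 2π − arccos c = 4.382036 rad; φ = atan2(cos β − cos α, d + sin α − sin β) = -0.035313 rad; t = (φ − α + p/2) mod 2π = 2.596845 rad, q = (β − α − t + p) mod 2π = 1.565279 rad → L = 5.41·(2.596845 + 4.382036 + 1.565279) = 5.41·8.544160 = 46.223906 m
Shortest: LSR with L = 17.050080 m ≈ 17.0501 m
Convert LSR to answer units (arcs ×180/π): t = 0.604261·180/π = 34.6216°, p = ρ·p = 5.41·1.723152 = 9.3223 m, q = 0.824173·180/π = 47.2216°, L = 17.0501 m.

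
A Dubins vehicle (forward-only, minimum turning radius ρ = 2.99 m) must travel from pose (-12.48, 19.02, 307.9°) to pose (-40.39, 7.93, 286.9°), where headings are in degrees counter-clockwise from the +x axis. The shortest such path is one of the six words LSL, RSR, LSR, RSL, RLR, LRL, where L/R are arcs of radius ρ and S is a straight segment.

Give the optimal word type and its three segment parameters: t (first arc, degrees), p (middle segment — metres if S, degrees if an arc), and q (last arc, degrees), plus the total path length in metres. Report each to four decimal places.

RSL: t = 121.9332°, p = 23.4384 m, q = 100.9332°, L = 35.0687 m

Let ψ = atan2(Δy, Δx) = atan2(-11.09, -27.91) = -158.3297° be the start→goal bearing.
Normalize: d = |goal − start| / ρ = 30.032586/2.99 = 10.044343, α = (θ_start − ψ) mod 360° = 106.2297° = 1.854057 rad, β = (θ_goal − ψ) mod 360° = 85.2297° = 1.487538 rad.
Common terms: sin α = 0.960149, cos α = -0.279488, sin β = 0.996536, cos β = 0.083162, cos(α−β) = 0.933580, d² = 100.888827. Work in radians in the unit-radius frame; every candidate has L = ρ·(t + p + q).
LSL: p² = 2 + d² − 2cos(α−β) + 2d(sin α − sin β) = 100.290699; p = √p² = 10.014524; φ = atan2(cos β − cos α, d + sin α − sin β) = 0.036220 rad; t = (φ − α) mod 2π = 4.465348 rad, q = (β − φ) mod 2π = 1.451318 rad → L = 2.99·(4.465348 + 10.014524 + 1.451318) = 2.99·15.931191 = 47.634260 m
RSR: p² = 2 + d² − 2cos(α−β) + 2d(sin β − sin α) = 101.752632; p = √p² = 10.087251; φ = atan2(cos α − cos β, d − sin α + sin β) = -0.035959 rad; t = (α − φ) mod 2π = 1.890017 rad, q = (φ − β) mod 2π = 4.759688 rad → L = 2.99·(1.890017 + 10.087251 + 4.759688) = 2.99·16.736955 = 50.043497 m
LSR: p² = d² − 2 + 2cos(α−β) + 2d(sin α + sin β) = 140.063221; p = √p² = 11.834831; φ = atan2(−cos α − cos β, d + sin α + sin β) − atan2(−2, p) = 0.183769 rad; t = (φ − α) mod 2π = 4.612896 rad, q = (φ − β) mod 2π = 4.979416 rad → L = 2.99·(4.612896 + 11.834831 + 4.979416) = 2.99·21.427143 = 64.067157 m
RSL: p² = d² − 2 + 2cos(α−β) − 2d(sin α + sin β) = 61.448754; p = √p² = 7.838926; φ = atan2(cos α + cos β, d − sin α − sin β) − atan2(2, p) = -0.274078 rad; t = (α − φ) mod 2π = 2.128135 rad, q = (β − φ) mod 2π = 1.761616 rad → L = 2.99·(2.128135 + 7.838926 + 1.761616) = 2.99·11.728677 = 35.068744 m
RLR: c = (6 − d² + 2cos(α−β) + 2d(sin α − sin β))/8 = -11.719079, |c| > 1 → infeasible
LRL: c = (6 − d² + 2cos(α−β) − 2d(sin α − sin β))/8 = -11.536337, |c| > 1 → infeasible
Shortest: RSL with L = 35.068744 m ≈ 35.0687 m
Convert RSL to answer units (arcs ×180/π): t = 2.128135·180/π = 121.9332°, p = ρ·p = 2.99·7.838926 = 23.4384 m, q = 1.761616·180/π = 100.9332°, L = 35.0687 m.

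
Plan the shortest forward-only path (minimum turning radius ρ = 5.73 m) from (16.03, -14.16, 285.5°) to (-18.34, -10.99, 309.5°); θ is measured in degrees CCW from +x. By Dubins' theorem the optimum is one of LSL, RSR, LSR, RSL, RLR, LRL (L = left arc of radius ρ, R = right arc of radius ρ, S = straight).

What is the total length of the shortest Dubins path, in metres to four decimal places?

Let ψ = atan2(Δy, Δx) = atan2(3.17, -34.37) = 174.7304° be the start→goal bearing.
Normalize: d = |goal − start| / ρ = 34.515878/5.73 = 6.023713, α = (θ_start − ψ) mod 360° = 110.7696° = 1.933294 rad, β = (θ_goal − ψ) mod 360° = 134.7696° = 2.352173 rad.
Common terms: sin α = 0.935014, cos α = -0.354610, sin β = 0.709945, cos β = -0.704257, cos(α−β) = 0.913545, d² = 36.285123. Work in radians in the unit-radius frame; every candidate has L = ρ·(t + p + q).
LSL: p² = 2 + d² − 2cos(α−β) + 2d(sin α − sin β) = 39.169537; p = √p² = 6.258557; φ = atan2(cos β − cos α, d + sin α − sin β) = -0.055896 rad; t = (φ − α) mod 2π = 4.293995 rad, q = (β − φ) mod 2π = 2.408069 rad → L = 5.73·(4.293995 + 6.258557 + 2.408069) = 5.73·12.960621 = 74.264361 m
RSR: p² = 2 + d² − 2cos(α−β) + 2d(sin β − sin α) = 33.746526; p = √p² = 5.809176; φ = atan2(cos α − cos β, d − sin α + sin β) = 0.060225 rad; t = (α − φ) mod 2π = 1.873069 rad, q = (φ − β) mod 2π = 3.991238 rad → L = 5.73·(1.873069 + 5.809176 + 3.991238) = 5.73·11.673482 = 66.889054 m
LSR: p² = d² − 2 + 2cos(α−β) + 2d(sin α + sin β) = 55.929736; p = √p² = 7.478619; φ = atan2(−cos α − cos β, d + sin α + sin β) − atan2(−2, p) = 0.398524 rad; t = (φ − α) mod 2π = 4.748415 rad, q = (φ − β) mod 2π = 4.329536 rad → L = 5.73·(4.748415 + 7.478619 + 4.329536) = 5.73·16.556570 = 94.869144 m
RSL: p² = d² − 2 + 2cos(α−β) − 2d(sin α + sin β) = 16.294691; p = √p² = 4.036668; φ = atan2(cos α + cos β, d − sin α − sin β) − atan2(2, p) = -0.697272 rad; t = (α − φ) mod 2π = 2.630566 rad, q = (β − φ) mod 2π = 3.049445 rad → L = 5.73·(2.630566 + 4.036668 + 3.049445) = 5.73·9.716679 = 55.676571 m
RLR: c = (6 − d² + 2cos(α−β) + 2d(sin α − sin β))/8 = -3.218316, |c| > 1 → infeasible
LRL: c = (6 − d² + 2cos(α−β) − 2d(sin α − sin β))/8 = -3.896192, |c| > 1 → infeasible
Shortest: RSL with L = 55.676571 m ≈ 55.6766 m

55.6766 m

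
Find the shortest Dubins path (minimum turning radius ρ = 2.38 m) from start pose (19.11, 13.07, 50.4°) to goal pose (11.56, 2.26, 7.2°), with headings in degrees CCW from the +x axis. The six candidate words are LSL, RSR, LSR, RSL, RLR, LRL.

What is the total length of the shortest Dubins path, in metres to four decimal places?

24.7996 m

Let ψ = atan2(Δy, Δx) = atan2(-10.81, -7.55) = -124.9315° be the start→goal bearing.
Normalize: d = |goal − start| / ρ = 13.185545/2.38 = 5.540145, α = (θ_start − ψ) mod 360° = 175.3315° = 3.060112 rad, β = (θ_goal − ψ) mod 360° = 132.1315° = 2.306130 rad.
Common terms: sin α = 0.081391, cos α = -0.996682, sin β = 0.741607, cos β = -0.670834, cos(α−β) = 0.728969, d² = 30.693207. Work in radians in the unit-radius frame; every candidate has L = ρ·(t + p + q).
LSL: p² = 2 + d² − 2cos(α−β) + 2d(sin α − sin β) = 23.919878; p = √p² = 4.890795; φ = atan2(cos β − cos α, d + sin α − sin β) = 0.066674 rad; t = (φ − α) mod 2π = 3.289747 rad, q = (β − φ) mod 2π = 2.239456 rad → L = 2.38·(3.289747 + 4.890795 + 2.239456) = 2.38·10.419998 = 24.799596 m
RSR: p² = 2 + d² − 2cos(α−β) + 2d(sin β − sin α) = 38.550661; p = √p² = 6.208918; φ = atan2(cos α − cos β, d − sin α + sin β) = -0.052505 rad; t = (α − φ) mod 2π = 3.112617 rad, q = (φ − β) mod 2π = 3.924551 rad → L = 2.38·(3.112617 + 6.208918 + 3.924551) = 2.38·13.246085 = 31.525683 m
LSR: p² = d² − 2 + 2cos(α−β) + 2d(sin α + sin β) = 39.270196; p = √p² = 6.266594; φ = atan2(−cos α − cos β, d + sin α + sin β) − atan2(−2, p) = 0.565230 rad; t = (φ − α) mod 2π = 3.788303 rad, q = (φ − β) mod 2π = 4.542285 rad → L = 2.38·(3.788303 + 6.266594 + 4.542285) = 2.38·14.597182 = 34.741292 m
RSL: p² = d² − 2 + 2cos(α−β) − 2d(sin α + sin β) = 21.032092; p = √p² = 4.586076; φ = atan2(cos α + cos β, d − sin α − sin β) − atan2(2, p) = -0.751027 rad; t = (α − φ) mod 2π = 3.811139 rad, q = (β − φ) mod 2π = 3.057157 rad → L = 2.38·(3.811139 + 4.586076 + 3.057157) = 2.38·11.454372 = 27.261407 m
RLR: c = (6 − d² + 2cos(α−β) + 2d(sin α − sin β))/8 = -3.818833, |c| > 1 → infeasible
LRL: c = (6 − d² + 2cos(α−β) − 2d(sin α − sin β))/8 = -1.989985, |c| > 1 → infeasible
Shortest: LSL with L = 24.799596 m ≈ 24.7996 m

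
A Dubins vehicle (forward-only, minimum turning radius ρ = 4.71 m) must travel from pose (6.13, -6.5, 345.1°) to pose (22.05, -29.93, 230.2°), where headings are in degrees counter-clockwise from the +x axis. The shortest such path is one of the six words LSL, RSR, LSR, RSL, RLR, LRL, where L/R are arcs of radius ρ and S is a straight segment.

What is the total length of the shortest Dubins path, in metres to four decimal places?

Let ψ = atan2(Δy, Δx) = atan2(-23.43, 15.92) = -55.8050° be the start→goal bearing.
Normalize: d = |goal − start| / ρ = 28.326865/4.71 = 6.014196, α = (θ_start − ψ) mod 360° = 40.9050° = 0.713928 rad, β = (θ_goal − ψ) mod 360° = 286.0050° = 4.991730 rad.
Common terms: sin α = 0.654807, cos α = 0.755796, sin β = -0.961237, cos β = 0.275722, cos(α−β) = -0.421036, d² = 36.170559. Work in radians in the unit-radius frame; every candidate has L = ρ·(t + p + q).
LSL: p² = 2 + d² − 2cos(α−β) + 2d(sin α − sin β) = 58.451052; p = √p² = 7.645329; φ = atan2(cos β − cos α, d + sin α − sin β) = -0.062834 rad; t = (φ − α) mod 2π = 5.506423 rad, q = (β − φ) mod 2π = 5.054564 rad → L = 4.71·(5.506423 + 7.645329 + 5.054564) = 4.71·18.206316 = 85.751749 m
RSR: p² = 2 + d² − 2cos(α−β) + 2d(sin β − sin α) = 19.574210; p = √p² = 4.424275; φ = atan2(cos α − cos β, d − sin α + sin β) = 0.108723 rad; t = (α − φ) mod 2π = 0.605204 rad, q = (φ − β) mod 2π = 1.400179 rad → L = 4.71·(0.605204 + 4.424275 + 1.400179) = 4.71·6.429658 = 30.283691 m
LSR: p² = d² − 2 + 2cos(α−β) + 2d(sin α + sin β) = 29.642625; p = √p² = 5.444504; φ = atan2(−cos α − cos β, d + sin α + sin β) − atan2(−2, p) = 0.173249 rad; t = (φ − α) mod 2π = 5.742506 rad, q = (φ − β) mod 2π = 1.464704 rad → L = 4.71·(5.742506 + 5.444504 + 1.464704) = 4.71·12.651715 = 59.589578 m
RSL: p² = d² − 2 + 2cos(α−β) − 2d(sin α + sin β) = 37.014350; p = √p² = 6.083942; φ = atan2(cos α + cos β, d − sin α − sin β) − atan2(2, p) = -0.155833 rad; t = (α − φ) mod 2π = 0.869761 rad, q = (β − φ) mod 2π = 5.147563 rad → L = 4.71·(0.869761 + 6.083942 + 5.147563) = 4.71·12.101265 = 56.996960 m
RLR: c = (6 − d² + 2cos(α−β) + 2d(sin α − sin β))/8 = -1.446776, |c| > 1 → infeasible
LRL: c = (6 − d² + 2cos(α−β) − 2d(sin α − sin β))/8 = -6.306381, |c| > 1 → infeasible
Shortest: RSR with L = 30.283691 m ≈ 30.2837 m

30.2837 m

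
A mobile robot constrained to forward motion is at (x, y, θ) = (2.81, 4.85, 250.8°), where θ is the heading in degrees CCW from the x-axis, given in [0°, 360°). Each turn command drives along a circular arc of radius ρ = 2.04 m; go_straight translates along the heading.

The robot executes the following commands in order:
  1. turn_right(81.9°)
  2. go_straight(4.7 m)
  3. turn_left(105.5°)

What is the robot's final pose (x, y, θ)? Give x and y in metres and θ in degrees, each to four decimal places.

set_pose: (x, y, θ) = (2.8100, 4.8500, 250.8000°), ρ = 2.04
turn_right(81.9°): centre at ρ to the right, rotate −81.9° → (0.4907, 3.5191, 168.9000°)
go_straight(4.7): x += 4.7·cos θ, y += 4.7·sin θ → (-4.1213, 4.4239, 168.9000°)
turn_left(105.5°): centre at ρ to the left, rotate +105.5° → (-6.5481, 2.2656, 274.4000°)

(-6.5481, 2.2656, 274.4000°)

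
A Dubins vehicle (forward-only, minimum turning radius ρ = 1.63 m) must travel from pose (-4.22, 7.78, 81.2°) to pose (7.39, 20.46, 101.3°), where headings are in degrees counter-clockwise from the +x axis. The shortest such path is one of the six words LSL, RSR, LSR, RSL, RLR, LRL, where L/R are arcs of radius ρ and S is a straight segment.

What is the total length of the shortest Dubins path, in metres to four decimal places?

17.4911 m

Let ψ = atan2(Δy, Δx) = atan2(12.68, 11.61) = 47.5223° be the start→goal bearing.
Normalize: d = |goal − start| / ρ = 17.192280/1.63 = 10.547411, α = (θ_start − ψ) mod 360° = 33.6777° = 0.587787 rad, β = (θ_goal − ψ) mod 360° = 53.7777° = 0.938598 rad.
Common terms: sin α = 0.554520, cos α = 0.832170, sin β = 0.806730, cos β = 0.590920, cos(α−β) = 0.939094, d² = 111.247883. Work in radians in the unit-radius frame; every candidate has L = ρ·(t + p + q).
LSL: p² = 2 + d² − 2cos(α−β) + 2d(sin α − sin β) = 106.049373; p = √p² = 10.298028; φ = atan2(cos β − cos α, d + sin α − sin β) = -0.023429 rad; t = (φ − α) mod 2π = 5.671970 rad, q = (β − φ) mod 2π = 0.962027 rad → L = 1.63·(5.671970 + 10.298028 + 0.962027) = 1.63·16.932024 = 27.599199 m
RSR: p² = 2 + d² − 2cos(α−β) + 2d(sin β − sin α) = 116.690016; p = √p² = 10.802315; φ = atan2(cos α − cos β, d − sin α + sin β) = 0.022335 rad; t = (α − φ) mod 2π = 0.565452 rad, q = (φ − β) mod 2π = 5.366923 rad → L = 1.63·(0.565452 + 10.802315 + 5.366923) = 1.63·16.734689 = 27.277544 m
LSR: p² = d² − 2 + 2cos(α−β) + 2d(sin α + sin β) = 139.841414; p = √p² = 11.825456; φ = atan2(−cos α − cos β, d + sin α + sin β) − atan2(−2, p) = 0.048605 rad; t = (φ − α) mod 2π = 5.744004 rad, q = (φ − β) mod 2π = 5.393192 rad → L = 1.63·(5.744004 + 11.825456 + 5.393192) = 1.63·22.962652 = 37.429123 m
RSL: p² = d² − 2 + 2cos(α−β) − 2d(sin α + sin β) = 82.410729; p = √p² = 9.078036; φ = atan2(cos α + cos β, d − sin α − sin β) − atan2(2, p) = -0.063153 rad; t = (α − φ) mod 2π = 0.650939 rad, q = (β − φ) mod 2π = 1.001751 rad → L = 1.63·(0.650939 + 9.078036 + 1.001751) = 1.63·10.730726 = 17.491083 m
RLR: c = (6 − d² + 2cos(α−β) + 2d(sin α − sin β))/8 = -13.586252, |c| > 1 → infeasible
LRL: c = (6 − d² + 2cos(α−β) − 2d(sin α − sin β))/8 = -12.256172, |c| > 1 → infeasible
Shortest: RSL with L = 17.491083 m ≈ 17.4911 m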